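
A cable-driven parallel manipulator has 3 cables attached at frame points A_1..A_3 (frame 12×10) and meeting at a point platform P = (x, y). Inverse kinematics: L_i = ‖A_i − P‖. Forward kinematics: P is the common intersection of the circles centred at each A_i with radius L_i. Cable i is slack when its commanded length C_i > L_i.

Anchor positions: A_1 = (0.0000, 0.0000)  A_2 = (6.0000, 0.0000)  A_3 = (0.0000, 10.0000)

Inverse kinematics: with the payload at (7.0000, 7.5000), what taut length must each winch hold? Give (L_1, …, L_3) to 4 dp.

(10.2591, 7.5664, 7.4330)

L_1 = √((0.0000−7.0000)² + (0.0000−7.5000)²) = 10.2591
L_2 = √((6.0000−7.0000)² + (0.0000−7.5000)²) = 7.5664
L_3 = √((0.0000−7.0000)² + (10.0000−7.5000)²) = 7.4330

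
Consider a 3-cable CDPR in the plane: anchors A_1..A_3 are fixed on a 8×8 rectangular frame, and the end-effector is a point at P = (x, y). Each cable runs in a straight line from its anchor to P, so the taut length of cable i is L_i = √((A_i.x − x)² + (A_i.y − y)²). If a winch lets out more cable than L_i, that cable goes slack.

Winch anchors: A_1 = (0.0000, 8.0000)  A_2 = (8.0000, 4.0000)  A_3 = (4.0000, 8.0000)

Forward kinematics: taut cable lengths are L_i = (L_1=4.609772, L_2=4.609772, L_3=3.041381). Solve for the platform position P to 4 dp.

expand ‖A_i−P‖²=L_i² and subtract eq 1 (c_i ≔ ‖A_i‖²−L_i²)
c_1 = 0.0000+64.0000−21.2500 = 42.7500
eq1−eq2 → [-16.0000  8.0000]·P = -16.0000
eq1−eq3 → [-8.0000  0.0000]·P = -28.0000
2×2 solve → P = (3.5000, 5.0000)

(3.5000, 5.0000)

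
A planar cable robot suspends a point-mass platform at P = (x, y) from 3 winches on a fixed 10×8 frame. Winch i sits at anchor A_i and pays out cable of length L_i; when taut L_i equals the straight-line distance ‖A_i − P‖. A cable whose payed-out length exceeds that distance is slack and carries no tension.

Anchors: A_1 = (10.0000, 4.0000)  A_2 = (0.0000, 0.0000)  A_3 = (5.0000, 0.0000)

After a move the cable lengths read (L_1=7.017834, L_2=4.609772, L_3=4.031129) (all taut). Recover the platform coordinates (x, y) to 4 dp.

each cable: (A_i−P)·(A_i−P) = L_i²; let q_i = ‖A_i‖²−L_i²
q_1 = 100.0000+16.0000−49.2500 = 66.7500
row 1: 20.0000x + 8.0000y = 88.0000  (q_2=-21.2500)
row 2: 10.0000x + 8.0000y = 58.0000  (q_3=8.7500)
Cramer on rows 1–2 → x = 3.0000, y = 3.5000

(3.0000, 3.5000)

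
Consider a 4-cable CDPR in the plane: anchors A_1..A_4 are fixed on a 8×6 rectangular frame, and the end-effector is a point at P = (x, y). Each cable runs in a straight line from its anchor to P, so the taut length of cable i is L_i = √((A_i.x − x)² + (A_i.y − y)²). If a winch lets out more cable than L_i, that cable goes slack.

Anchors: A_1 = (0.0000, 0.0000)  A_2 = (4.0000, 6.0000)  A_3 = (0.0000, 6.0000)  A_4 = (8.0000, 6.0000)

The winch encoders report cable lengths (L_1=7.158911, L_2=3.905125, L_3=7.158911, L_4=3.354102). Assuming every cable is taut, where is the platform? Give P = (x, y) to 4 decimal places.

circle eqns → linear via eq_j − eq_1; set q_j = A_j·A_j − L_j²
q_1 = 0.0000+0.0000−51.2500 = -51.2500
-8.0000·x − 12.0000·y = q_1−q_2 = -88.0000
0.0000·x − 12.0000·y = q_1−q_3 = -36.0000
-16.0000·x − 12.0000·y = q_1−q_4 = -140.0000
solve first two rows → x=6.5000, y=3.0000
check cable 4: ‖A_4−P‖² = 11.2500 ≈ L_4² = 11.2500 ✓

(6.5000, 3.0000)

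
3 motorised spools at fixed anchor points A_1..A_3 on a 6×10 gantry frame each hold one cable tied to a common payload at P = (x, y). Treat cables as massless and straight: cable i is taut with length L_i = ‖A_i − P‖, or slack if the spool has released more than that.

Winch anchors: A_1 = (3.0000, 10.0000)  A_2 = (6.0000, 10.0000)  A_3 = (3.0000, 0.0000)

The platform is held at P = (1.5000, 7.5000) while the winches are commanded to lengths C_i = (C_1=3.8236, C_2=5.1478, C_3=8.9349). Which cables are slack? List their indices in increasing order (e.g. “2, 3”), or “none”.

cable 1: √((1.5000)²+(2.5000)²)=2.9155, C_1=3.8236: slack
cable 2: √((4.5000)²+(2.5000)²)=5.1478, C_2=5.1478: taut
cable 3: √((1.5000)²+(-7.5000)²)=7.6485, C_3=8.9349: slack

1, 3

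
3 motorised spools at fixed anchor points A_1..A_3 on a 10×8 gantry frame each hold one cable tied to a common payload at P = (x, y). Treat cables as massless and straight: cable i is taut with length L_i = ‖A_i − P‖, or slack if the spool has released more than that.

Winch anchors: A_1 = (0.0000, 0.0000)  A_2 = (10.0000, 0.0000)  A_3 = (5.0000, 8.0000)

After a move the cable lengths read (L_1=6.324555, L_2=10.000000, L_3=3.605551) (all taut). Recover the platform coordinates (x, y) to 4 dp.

each cable: (A_i−P)·(A_i−P) = L_i²; let c_i = ‖A_i‖²−L_i²
c_1 = 0.0000+0.0000−40.0000 = -40.0000
row 1: -20.0000x + 0.0000y = -40.0000  (c_2=0.0000)
row 2: -10.0000x − 16.0000y = -116.0000  (c_3=76.0000)
Cramer on rows 1–2 → x = 2.0000, y = 6.0000

(2.0000, 6.0000)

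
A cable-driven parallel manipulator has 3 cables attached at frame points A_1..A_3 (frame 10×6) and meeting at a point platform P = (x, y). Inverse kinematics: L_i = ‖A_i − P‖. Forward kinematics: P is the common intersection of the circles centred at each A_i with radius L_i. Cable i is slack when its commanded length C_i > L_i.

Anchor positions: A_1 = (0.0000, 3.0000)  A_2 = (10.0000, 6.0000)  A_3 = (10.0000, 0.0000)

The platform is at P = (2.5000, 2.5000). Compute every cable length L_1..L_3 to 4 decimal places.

L_1: Δ = A_1−P = (-2.5000, 0.5000) → ‖Δ‖ = √6.5000 = 2.5495
L_2: Δ = A_2−P = (7.5000, 3.5000) → ‖Δ‖ = √68.5000 = 8.2765
L_3: Δ = A_3−P = (7.5000, -2.5000) → ‖Δ‖ = √62.5000 = 7.9057

(2.5495, 8.2765, 7.9057)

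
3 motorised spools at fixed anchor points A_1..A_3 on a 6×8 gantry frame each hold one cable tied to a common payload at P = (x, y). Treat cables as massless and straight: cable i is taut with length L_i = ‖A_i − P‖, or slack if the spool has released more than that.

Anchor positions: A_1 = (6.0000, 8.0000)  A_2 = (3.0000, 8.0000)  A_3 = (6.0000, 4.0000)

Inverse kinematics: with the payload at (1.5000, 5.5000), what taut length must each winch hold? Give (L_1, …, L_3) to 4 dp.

L_1 = √((6.0000−1.5000)² + (8.0000−5.5000)²) = 5.1478
L_2 = √((3.0000−1.5000)² + (8.0000−5.5000)²) = 2.9155
L_3 = √((6.0000−1.5000)² + (4.0000−5.5000)²) = 4.7434

(5.1478, 2.9155, 4.7434)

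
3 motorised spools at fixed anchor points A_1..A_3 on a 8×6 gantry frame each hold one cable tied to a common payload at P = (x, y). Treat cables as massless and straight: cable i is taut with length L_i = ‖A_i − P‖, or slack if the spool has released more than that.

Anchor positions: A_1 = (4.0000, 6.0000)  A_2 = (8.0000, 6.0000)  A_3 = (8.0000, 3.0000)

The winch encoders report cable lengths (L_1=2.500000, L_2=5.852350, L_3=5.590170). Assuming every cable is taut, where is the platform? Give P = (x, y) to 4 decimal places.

(2.5000, 4.0000)

each cable: (A_i−P)·(A_i−P) = L_i²; let c_i = ‖A_i‖²−L_i²
c_1 = 16.0000+36.0000−6.2500 = 45.7500
row 1: -8.0000x + 0.0000y = -20.0000  (c_2=65.7500)
row 2: -8.0000x + 6.0000y = 4.0000  (c_3=41.7500)
Cramer on rows 1–2 → x = 2.5000, y = 4.0000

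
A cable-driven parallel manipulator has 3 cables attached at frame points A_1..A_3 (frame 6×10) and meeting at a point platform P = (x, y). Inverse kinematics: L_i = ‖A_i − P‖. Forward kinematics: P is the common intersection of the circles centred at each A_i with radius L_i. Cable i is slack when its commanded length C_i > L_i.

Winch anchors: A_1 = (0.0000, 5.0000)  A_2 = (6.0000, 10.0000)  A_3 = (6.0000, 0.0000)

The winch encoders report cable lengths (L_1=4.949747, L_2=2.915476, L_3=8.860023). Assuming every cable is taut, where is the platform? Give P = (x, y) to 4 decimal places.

expand ‖A_i−P‖²=L_i² and subtract eq 1 (q_i ≔ ‖A_i‖²−L_i²)
q_1 = 0.0000+25.0000−24.5000 = 0.5000
eq1−eq2 → [-12.0000  -10.0000]·P = -127.0000
eq1−eq3 → [-12.0000  10.0000]·P = 43.0000
2×2 solve → P = (3.5000, 8.5000)

(3.5000, 8.5000)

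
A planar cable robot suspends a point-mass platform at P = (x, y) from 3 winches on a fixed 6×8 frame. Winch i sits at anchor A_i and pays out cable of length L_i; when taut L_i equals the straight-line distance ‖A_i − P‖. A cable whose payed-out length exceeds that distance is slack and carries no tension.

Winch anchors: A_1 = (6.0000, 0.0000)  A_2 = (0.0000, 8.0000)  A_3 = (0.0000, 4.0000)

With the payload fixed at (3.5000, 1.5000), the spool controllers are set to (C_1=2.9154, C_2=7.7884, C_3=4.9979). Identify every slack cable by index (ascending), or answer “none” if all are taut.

2, 3

cable 1: √((2.5000)²+(-1.5000)²)=2.9155, C_1=2.9154: taut
cable 2: √((-3.5000)²+(6.5000)²)=7.3824, C_2=7.7884: slack
cable 3: √((-3.5000)²+(2.5000)²)=4.3012, C_3=4.9979: slack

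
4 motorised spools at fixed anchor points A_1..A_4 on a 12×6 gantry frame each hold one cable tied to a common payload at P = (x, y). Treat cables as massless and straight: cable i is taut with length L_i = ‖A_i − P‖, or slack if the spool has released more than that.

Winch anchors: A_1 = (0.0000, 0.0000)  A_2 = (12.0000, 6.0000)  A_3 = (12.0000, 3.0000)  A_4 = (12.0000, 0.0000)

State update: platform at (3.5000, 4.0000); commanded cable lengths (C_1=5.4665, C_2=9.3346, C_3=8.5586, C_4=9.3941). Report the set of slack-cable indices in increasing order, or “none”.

i=1: geometric 5.3151 vs commanded 5.4665 ⇒ slack
i=2: geometric 8.7321 vs commanded 9.3346 ⇒ slack
i=3: geometric 8.5586 vs commanded 8.5586 ⇒ taut
i=4: geometric 9.3941 vs commanded 9.3941 ⇒ taut

1, 2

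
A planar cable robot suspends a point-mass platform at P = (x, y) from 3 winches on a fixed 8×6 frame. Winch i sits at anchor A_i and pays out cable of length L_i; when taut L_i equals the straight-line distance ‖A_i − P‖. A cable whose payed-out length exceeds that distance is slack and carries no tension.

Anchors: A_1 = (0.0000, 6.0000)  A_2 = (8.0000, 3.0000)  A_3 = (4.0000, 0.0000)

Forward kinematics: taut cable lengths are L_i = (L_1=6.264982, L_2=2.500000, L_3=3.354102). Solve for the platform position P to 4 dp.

expand ‖A_i−P‖²=L_i² and subtract eq 1 (c_i ≔ ‖A_i‖²−L_i²)
c_1 = 0.0000+36.0000−39.2500 = -3.2500
eq1−eq2 → [-16.0000  6.0000]·P = -70.0000
eq1−eq3 → [-8.0000  12.0000]·P = -8.0000
2×2 solve → P = (5.5000, 3.0000)

(5.5000, 3.0000)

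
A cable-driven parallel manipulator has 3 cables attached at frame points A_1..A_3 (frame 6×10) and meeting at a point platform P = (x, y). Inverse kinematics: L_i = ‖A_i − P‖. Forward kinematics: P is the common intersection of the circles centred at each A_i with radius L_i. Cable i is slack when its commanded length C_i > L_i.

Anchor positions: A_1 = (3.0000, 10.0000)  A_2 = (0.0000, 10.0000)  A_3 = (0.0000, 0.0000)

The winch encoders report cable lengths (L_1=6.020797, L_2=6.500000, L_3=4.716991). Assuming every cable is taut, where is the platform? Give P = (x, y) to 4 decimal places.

expand ‖A_i−P‖²=L_i² and subtract eq 1 (c_i ≔ ‖A_i‖²−L_i²)
c_1 = 9.0000+100.0000−36.2500 = 72.7500
eq1−eq2 → [6.0000  0.0000]·P = 15.0000
eq1−eq3 → [6.0000  20.0000]·P = 95.0000
2×2 solve → P = (2.5000, 4.0000)

(2.5000, 4.0000)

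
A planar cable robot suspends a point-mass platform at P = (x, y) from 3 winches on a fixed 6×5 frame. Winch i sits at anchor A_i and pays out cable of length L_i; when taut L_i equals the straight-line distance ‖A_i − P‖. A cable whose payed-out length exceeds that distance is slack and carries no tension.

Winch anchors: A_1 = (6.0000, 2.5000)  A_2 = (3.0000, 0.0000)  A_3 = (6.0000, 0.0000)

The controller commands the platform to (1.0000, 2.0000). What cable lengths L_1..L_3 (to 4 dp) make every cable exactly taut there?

L_1 = √((6.0000−1.0000)² + (2.5000−2.0000)²) = 5.0249
L_2 = √((3.0000−1.0000)² + (0.0000−2.0000)²) = 2.8284
L_3 = √((6.0000−1.0000)² + (0.0000−2.0000)²) = 5.3852

(5.0249, 2.8284, 5.3852)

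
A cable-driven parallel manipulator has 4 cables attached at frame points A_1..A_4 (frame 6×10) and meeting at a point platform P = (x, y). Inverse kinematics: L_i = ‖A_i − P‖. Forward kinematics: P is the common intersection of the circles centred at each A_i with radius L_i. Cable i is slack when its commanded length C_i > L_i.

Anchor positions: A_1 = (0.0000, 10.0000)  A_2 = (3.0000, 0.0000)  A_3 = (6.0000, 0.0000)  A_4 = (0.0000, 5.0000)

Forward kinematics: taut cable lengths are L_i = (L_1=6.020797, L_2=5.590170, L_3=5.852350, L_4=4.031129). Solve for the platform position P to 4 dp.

(4.0000, 5.5000)

expand ‖A_i−P‖²=L_i² and subtract eq 1 (c_i ≔ ‖A_i‖²−L_i²)
c_1 = 0.0000+100.0000−36.2500 = 63.7500
eq1−eq2 → [-6.0000  20.0000]·P = 86.0000
eq1−eq3 → [-12.0000  20.0000]·P = 62.0000
eq1−eq4 → [0.0000  10.0000]·P = 55.0000
2×2 solve → P = (4.0000, 5.5000)
check cable 4: ‖A_4−P‖² = 16.2500 ≈ L_4² = 16.2500 ✓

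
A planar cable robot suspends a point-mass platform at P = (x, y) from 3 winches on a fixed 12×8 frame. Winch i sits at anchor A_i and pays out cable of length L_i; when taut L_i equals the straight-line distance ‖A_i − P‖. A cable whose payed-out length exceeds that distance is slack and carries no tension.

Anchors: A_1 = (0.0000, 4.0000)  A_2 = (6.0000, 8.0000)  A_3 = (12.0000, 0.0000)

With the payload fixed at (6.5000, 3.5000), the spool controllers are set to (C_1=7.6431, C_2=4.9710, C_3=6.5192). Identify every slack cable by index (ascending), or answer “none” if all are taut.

1, 2

cable 1: L_1 = ‖A_1−P‖ = 6.5192;  C_1 = 7.6431 → slack
cable 2: L_2 = ‖A_2−P‖ = 4.5277;  C_2 = 4.9710 → slack
cable 3: L_3 = ‖A_3−P‖ = 6.5192;  C_3 = 6.5192 → taut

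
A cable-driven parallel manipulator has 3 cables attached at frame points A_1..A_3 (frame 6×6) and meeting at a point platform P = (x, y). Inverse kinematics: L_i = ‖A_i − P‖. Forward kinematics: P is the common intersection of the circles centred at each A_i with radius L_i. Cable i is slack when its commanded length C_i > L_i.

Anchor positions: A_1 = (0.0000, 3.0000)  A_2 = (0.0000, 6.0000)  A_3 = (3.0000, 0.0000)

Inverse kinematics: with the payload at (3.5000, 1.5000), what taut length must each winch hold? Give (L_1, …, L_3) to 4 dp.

(3.8079, 5.7009, 1.5811)

cable 1: Δx=-3.5000, Δy=1.5000; L_1 = √(Δx²+Δy²) = 3.8079
cable 2: Δx=-3.5000, Δy=4.5000; L_2 = √(Δx²+Δy²) = 5.7009
cable 3: Δx=-0.5000, Δy=-1.5000; L_3 = √(Δx²+Δy²) = 1.5811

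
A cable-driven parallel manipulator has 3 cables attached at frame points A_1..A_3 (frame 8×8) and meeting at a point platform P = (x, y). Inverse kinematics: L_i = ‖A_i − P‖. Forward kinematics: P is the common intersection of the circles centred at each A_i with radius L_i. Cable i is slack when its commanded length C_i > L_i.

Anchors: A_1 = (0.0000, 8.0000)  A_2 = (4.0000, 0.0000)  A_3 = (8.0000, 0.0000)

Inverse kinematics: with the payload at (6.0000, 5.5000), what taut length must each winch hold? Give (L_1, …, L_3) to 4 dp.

cable 1: Δx=-6.0000, Δy=2.5000; L_1 = √(Δx²+Δy²) = 6.5000
cable 2: Δx=-2.0000, Δy=-5.5000; L_2 = √(Δx²+Δy²) = 5.8523
cable 3: Δx=2.0000, Δy=-5.5000; L_3 = √(Δx²+Δy²) = 5.8523

(6.5000, 5.8523, 5.8523)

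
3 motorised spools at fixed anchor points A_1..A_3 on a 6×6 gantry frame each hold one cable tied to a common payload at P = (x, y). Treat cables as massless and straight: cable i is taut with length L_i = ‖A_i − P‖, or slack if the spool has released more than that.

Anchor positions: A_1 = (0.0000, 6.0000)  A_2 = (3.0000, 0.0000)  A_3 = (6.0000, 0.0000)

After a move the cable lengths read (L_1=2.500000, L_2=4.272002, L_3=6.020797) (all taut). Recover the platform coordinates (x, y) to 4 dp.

circle eqns → linear via eq_j − eq_1; set k_j = A_j·A_j − L_j²
k_1 = 0.0000+36.0000−6.2500 = 29.7500
-6.0000·x + 12.0000·y = k_1−k_2 = 39.0000
-12.0000·x + 12.0000·y = k_1−k_3 = 30.0000
solve first two rows → x=1.5000, y=4.0000

(1.5000, 4.0000)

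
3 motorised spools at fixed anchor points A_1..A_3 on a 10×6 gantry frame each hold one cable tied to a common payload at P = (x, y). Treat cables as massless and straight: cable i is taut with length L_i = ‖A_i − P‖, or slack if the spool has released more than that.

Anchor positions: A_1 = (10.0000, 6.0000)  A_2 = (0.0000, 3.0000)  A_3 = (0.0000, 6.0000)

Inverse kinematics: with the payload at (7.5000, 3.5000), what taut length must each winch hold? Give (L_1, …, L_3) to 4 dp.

(3.5355, 7.5166, 7.9057)

L_1 = √((10.0000−7.5000)² + (6.0000−3.5000)²) = 3.5355
L_2 = √((0.0000−7.5000)² + (3.0000−3.5000)²) = 7.5166
L_3 = √((0.0000−7.5000)² + (6.0000−3.5000)²) = 7.9057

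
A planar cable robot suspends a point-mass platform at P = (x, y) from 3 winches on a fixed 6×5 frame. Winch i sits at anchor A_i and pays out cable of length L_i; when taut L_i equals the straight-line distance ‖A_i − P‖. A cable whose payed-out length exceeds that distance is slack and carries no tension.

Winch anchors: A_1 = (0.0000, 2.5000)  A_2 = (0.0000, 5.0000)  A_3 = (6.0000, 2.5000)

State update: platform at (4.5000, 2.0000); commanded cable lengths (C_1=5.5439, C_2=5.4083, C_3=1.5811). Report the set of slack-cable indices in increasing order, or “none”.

1

cable 1: √((-4.5000)²+(0.5000)²)=4.5277, C_1=5.5439: slack
cable 2: √((-4.5000)²+(3.0000)²)=5.4083, C_2=5.4083: taut
cable 3: √((1.5000)²+(0.5000)²)=1.5811, C_3=1.5811: taut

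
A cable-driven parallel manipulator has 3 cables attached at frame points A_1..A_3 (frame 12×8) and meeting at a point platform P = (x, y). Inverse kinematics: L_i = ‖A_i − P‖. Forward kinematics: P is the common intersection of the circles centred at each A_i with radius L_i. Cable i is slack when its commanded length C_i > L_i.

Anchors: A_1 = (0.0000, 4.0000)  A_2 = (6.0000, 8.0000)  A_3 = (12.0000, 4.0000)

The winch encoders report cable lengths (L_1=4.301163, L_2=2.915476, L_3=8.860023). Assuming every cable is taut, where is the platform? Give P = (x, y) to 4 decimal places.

each cable: (A_i−P)·(A_i−P) = L_i²; let c_i = ‖A_i‖²−L_i²
c_1 = 0.0000+16.0000−18.5000 = -2.5000
row 1: -12.0000x − 8.0000y = -94.0000  (c_2=91.5000)
row 2: -24.0000x + 0.0000y = -84.0000  (c_3=81.5000)
Cramer on rows 1–2 → x = 3.5000, y = 6.5000

(3.5000, 6.5000)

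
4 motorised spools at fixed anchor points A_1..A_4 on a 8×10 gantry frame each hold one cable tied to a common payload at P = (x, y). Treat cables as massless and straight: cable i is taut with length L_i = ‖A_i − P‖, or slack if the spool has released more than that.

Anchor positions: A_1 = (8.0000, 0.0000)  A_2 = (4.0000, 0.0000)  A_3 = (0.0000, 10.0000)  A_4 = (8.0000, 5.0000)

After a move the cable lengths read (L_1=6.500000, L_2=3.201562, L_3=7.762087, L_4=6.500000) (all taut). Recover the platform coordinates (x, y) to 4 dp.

expand ‖A_i−P‖²=L_i² and subtract eq 1 (q_i ≔ ‖A_i‖²−L_i²)
q_1 = 64.0000+0.0000−42.2500 = 21.7500
eq1−eq2 → [8.0000  0.0000]·P = 16.0000
eq1−eq3 → [16.0000  -20.0000]·P = -18.0000
eq1−eq4 → [0.0000  -10.0000]·P = -25.0000
2×2 solve → P = (2.0000, 2.5000)
check cable 4: ‖A_4−P‖² = 42.2500 ≈ L_4² = 42.2500 ✓

(2.0000, 2.5000)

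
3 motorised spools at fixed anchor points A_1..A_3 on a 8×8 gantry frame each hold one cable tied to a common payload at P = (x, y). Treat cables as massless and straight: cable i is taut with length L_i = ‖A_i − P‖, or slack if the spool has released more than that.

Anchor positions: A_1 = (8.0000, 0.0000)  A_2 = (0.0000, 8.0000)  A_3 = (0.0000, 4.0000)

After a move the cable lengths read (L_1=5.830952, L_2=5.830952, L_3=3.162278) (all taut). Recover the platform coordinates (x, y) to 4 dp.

(3.0000, 3.0000)

circle eqns → linear via eq_j − eq_1; set k_j = A_j·A_j − L_j²
k_1 = 64.0000+0.0000−34.0000 = 30.0000
16.0000·x − 16.0000·y = k_1−k_2 = 0.0000
16.0000·x − 8.0000·y = k_1−k_3 = 24.0000
solve first two rows → x=3.0000, y=3.0000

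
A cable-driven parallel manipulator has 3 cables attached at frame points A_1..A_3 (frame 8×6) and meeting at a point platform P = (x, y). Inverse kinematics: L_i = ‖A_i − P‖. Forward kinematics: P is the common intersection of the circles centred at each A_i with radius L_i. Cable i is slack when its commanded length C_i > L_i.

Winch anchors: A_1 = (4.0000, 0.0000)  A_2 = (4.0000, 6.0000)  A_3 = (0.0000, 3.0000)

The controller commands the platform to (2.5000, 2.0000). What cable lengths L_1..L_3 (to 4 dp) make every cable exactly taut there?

L_1: Δ = A_1−P = (1.5000, -2.0000) → ‖Δ‖ = √6.2500 = 2.5000
L_2: Δ = A_2−P = (1.5000, 4.0000) → ‖Δ‖ = √18.2500 = 4.2720
L_3: Δ = A_3−P = (-2.5000, 1.0000) → ‖Δ‖ = √7.2500 = 2.6926

(2.5000, 4.2720, 2.6926)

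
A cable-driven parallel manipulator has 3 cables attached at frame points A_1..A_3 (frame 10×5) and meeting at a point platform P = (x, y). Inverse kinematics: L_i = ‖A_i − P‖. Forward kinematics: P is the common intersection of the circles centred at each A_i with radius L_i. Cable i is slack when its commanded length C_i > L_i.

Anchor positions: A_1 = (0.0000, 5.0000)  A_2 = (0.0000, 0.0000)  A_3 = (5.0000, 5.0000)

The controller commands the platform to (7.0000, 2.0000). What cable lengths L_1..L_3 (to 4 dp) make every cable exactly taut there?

cable 1: Δx=-7.0000, Δy=3.0000; L_1 = √(Δx²+Δy²) = 7.6158
cable 2: Δx=-7.0000, Δy=-2.0000; L_2 = √(Δx²+Δy²) = 7.2801
cable 3: Δx=-2.0000, Δy=3.0000; L_3 = √(Δx²+Δy²) = 3.6056

(7.6158, 7.2801, 3.6056)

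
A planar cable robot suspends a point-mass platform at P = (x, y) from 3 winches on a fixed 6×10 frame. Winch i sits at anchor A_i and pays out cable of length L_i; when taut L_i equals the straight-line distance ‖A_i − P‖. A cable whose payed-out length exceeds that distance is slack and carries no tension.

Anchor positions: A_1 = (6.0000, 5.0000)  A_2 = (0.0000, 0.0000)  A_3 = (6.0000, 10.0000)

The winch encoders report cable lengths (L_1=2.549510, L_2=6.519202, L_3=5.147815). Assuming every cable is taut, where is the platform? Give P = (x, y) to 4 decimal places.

circle eqns → linear via eq_j − eq_1; set q_j = A_j·A_j − L_j²
q_1 = 36.0000+25.0000−6.5000 = 54.5000
12.0000·x + 10.0000·y = q_1−q_2 = 97.0000
0.0000·x − 10.0000·y = q_1−q_3 = -55.0000
solve first two rows → x=3.5000, y=5.5000

(3.5000, 5.5000)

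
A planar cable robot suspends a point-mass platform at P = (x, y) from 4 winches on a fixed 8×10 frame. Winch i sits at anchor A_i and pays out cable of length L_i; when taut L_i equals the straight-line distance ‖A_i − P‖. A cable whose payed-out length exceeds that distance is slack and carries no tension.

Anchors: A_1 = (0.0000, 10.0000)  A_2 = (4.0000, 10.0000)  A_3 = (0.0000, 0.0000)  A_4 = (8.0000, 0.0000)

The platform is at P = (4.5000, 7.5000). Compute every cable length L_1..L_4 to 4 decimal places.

L_1 = √((0.0000−4.5000)² + (10.0000−7.5000)²) = 5.1478
L_2 = √((4.0000−4.5000)² + (10.0000−7.5000)²) = 2.5495
L_3 = √((0.0000−4.5000)² + (0.0000−7.5000)²) = 8.7464
L_4 = √((8.0000−4.5000)² + (0.0000−7.5000)²) = 8.2765

(5.1478, 2.5495, 8.7464, 8.2765)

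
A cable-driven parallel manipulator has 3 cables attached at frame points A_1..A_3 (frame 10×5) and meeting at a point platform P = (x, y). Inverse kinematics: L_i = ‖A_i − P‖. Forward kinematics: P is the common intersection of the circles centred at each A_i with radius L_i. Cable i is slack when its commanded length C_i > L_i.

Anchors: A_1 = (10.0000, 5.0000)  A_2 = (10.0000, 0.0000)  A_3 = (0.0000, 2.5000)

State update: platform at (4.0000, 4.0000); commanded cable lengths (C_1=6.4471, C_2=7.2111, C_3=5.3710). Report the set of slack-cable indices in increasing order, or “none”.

cable 1: L_1 = ‖A_1−P‖ = 6.0828;  C_1 = 6.4471 → slack
cable 2: L_2 = ‖A_2−P‖ = 7.2111;  C_2 = 7.2111 → taut
cable 3: L_3 = ‖A_3−P‖ = 4.2720;  C_3 = 5.3710 → slack

1, 3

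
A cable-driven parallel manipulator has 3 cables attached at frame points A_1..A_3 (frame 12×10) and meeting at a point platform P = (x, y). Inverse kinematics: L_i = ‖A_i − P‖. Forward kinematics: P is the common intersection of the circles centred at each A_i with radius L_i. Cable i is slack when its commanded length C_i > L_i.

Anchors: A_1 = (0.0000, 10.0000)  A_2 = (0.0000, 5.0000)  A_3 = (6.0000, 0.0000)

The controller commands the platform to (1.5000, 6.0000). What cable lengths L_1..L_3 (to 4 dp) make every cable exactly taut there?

L_1: Δ = A_1−P = (-1.5000, 4.0000) → ‖Δ‖ = √18.2500 = 4.2720
L_2: Δ = A_2−P = (-1.5000, -1.0000) → ‖Δ‖ = √3.2500 = 1.8028
L_3: Δ = A_3−P = (4.5000, -6.0000) → ‖Δ‖ = √56.2500 = 7.5000

(4.2720, 1.8028, 7.5000)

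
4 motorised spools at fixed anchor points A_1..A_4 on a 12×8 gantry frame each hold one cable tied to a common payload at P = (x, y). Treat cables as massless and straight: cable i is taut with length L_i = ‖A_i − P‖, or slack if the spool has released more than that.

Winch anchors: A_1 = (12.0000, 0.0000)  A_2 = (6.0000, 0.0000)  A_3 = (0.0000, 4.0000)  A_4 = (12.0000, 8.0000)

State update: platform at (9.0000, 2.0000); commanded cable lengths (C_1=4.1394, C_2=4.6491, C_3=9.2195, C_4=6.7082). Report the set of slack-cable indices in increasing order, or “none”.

1, 2

cable 1: L_1 = ‖A_1−P‖ = 3.6056;  C_1 = 4.1394 → slack
cable 2: L_2 = ‖A_2−P‖ = 3.6056;  C_2 = 4.6491 → slack
cable 3: L_3 = ‖A_3−P‖ = 9.2195;  C_3 = 9.2195 → taut
cable 4: L_4 = ‖A_4−P‖ = 6.7082;  C_4 = 6.7082 → taut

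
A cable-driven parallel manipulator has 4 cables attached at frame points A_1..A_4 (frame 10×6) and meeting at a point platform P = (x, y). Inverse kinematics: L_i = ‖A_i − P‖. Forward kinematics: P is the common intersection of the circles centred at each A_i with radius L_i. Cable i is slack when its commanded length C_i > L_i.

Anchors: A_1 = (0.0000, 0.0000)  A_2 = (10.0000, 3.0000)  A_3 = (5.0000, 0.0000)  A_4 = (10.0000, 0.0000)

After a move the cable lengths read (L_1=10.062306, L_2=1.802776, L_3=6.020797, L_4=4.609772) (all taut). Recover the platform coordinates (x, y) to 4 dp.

(9.0000, 4.5000)

expand ‖A_i−P‖²=L_i² and subtract eq 1 (q_i ≔ ‖A_i‖²−L_i²)
q_1 = 0.0000+0.0000−101.2500 = -101.2500
eq1−eq2 → [-20.0000  -6.0000]·P = -207.0000
eq1−eq3 → [-10.0000  0.0000]·P = -90.0000
eq1−eq4 → [-20.0000  0.0000]·P = -180.0000
2×2 solve → P = (9.0000, 4.5000)
check cable 4: ‖A_4−P‖² = 21.2500 ≈ L_4² = 21.2500 ✓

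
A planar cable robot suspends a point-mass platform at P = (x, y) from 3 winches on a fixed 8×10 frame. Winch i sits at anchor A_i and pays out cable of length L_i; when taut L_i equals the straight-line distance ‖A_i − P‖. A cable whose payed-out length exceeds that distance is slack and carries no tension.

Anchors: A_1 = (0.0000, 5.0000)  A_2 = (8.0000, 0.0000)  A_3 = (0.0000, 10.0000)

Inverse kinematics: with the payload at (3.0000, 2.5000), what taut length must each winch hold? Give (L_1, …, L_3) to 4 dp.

L_1: Δ = A_1−P = (-3.0000, 2.5000) → ‖Δ‖ = √15.2500 = 3.9051
L_2: Δ = A_2−P = (5.0000, -2.5000) → ‖Δ‖ = √31.2500 = 5.5902
L_3: Δ = A_3−P = (-3.0000, 7.5000) → ‖Δ‖ = √65.2500 = 8.0777

(3.9051, 5.5902, 8.0777)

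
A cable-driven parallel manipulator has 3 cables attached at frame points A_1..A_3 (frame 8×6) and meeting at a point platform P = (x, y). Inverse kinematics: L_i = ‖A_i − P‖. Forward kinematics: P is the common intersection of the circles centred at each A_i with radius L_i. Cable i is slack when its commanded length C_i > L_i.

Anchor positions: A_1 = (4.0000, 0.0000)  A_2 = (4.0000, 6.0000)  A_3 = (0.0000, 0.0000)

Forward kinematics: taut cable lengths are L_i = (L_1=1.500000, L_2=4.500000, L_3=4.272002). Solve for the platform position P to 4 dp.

(4.0000, 1.5000)

each cable: (A_i−P)·(A_i−P) = L_i²; let c_i = ‖A_i‖²−L_i²
c_1 = 16.0000+0.0000−2.2500 = 13.7500
row 1: 0.0000x − 12.0000y = -18.0000  (c_2=31.7500)
row 2: 8.0000x + 0.0000y = 32.0000  (c_3=-18.2500)
Cramer on rows 1–2 → x = 4.0000, y = 1.5000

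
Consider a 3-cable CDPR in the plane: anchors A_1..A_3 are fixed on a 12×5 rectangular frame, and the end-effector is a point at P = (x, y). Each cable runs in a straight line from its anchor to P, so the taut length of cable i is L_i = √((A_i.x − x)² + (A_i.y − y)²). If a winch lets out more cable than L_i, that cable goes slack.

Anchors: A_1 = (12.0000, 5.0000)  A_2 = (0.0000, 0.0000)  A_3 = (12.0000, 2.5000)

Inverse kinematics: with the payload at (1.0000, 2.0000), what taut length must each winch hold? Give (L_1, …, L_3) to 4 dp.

(11.4018, 2.2361, 11.0114)

L_1 = √((12.0000−1.0000)² + (5.0000−2.0000)²) = 11.4018
L_2 = √((0.0000−1.0000)² + (0.0000−2.0000)²) = 2.2361
L_3 = √((12.0000−1.0000)² + (2.5000−2.0000)²) = 11.0114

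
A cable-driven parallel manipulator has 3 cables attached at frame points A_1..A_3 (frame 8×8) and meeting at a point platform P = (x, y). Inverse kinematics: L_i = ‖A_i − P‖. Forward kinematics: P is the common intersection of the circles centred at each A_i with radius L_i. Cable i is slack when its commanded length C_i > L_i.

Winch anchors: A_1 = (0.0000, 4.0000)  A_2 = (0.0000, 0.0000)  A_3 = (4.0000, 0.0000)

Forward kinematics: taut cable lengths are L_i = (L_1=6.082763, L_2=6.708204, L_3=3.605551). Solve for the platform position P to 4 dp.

(6.0000, 3.0000)

expand ‖A_i−P‖²=L_i² and subtract eq 1 (k_i ≔ ‖A_i‖²−L_i²)
k_1 = 0.0000+16.0000−37.0000 = -21.0000
eq1−eq2 → [0.0000  8.0000]·P = 24.0000
eq1−eq3 → [-8.0000  8.0000]·P = -24.0000
2×2 solve → P = (6.0000, 3.0000)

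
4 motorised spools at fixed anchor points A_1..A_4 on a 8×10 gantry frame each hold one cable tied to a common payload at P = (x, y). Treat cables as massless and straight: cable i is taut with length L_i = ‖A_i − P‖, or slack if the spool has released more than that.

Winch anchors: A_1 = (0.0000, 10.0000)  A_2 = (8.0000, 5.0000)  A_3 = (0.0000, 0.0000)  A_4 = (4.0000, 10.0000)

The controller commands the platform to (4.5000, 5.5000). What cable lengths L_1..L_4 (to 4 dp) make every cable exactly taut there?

(6.3640, 3.5355, 7.1063, 4.5277)

L_1: Δ = A_1−P = (-4.5000, 4.5000) → ‖Δ‖ = √40.5000 = 6.3640
L_2: Δ = A_2−P = (3.5000, -0.5000) → ‖Δ‖ = √12.5000 = 3.5355
L_3: Δ = A_3−P = (-4.5000, -5.5000) → ‖Δ‖ = √50.5000 = 7.1063
L_4: Δ = A_4−P = (-0.5000, 4.5000) → ‖Δ‖ = √20.5000 = 4.5277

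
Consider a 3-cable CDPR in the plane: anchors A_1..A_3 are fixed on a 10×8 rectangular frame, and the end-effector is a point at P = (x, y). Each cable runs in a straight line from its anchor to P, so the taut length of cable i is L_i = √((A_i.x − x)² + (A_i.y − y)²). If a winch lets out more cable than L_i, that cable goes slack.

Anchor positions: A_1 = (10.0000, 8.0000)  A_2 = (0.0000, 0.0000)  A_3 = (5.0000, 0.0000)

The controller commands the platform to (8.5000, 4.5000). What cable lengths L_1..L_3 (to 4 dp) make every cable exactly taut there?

L_1 = √((10.0000−8.5000)² + (8.0000−4.5000)²) = 3.8079
L_2 = √((0.0000−8.5000)² + (0.0000−4.5000)²) = 9.6177
L_3 = √((5.0000−8.5000)² + (0.0000−4.5000)²) = 5.7009

(3.8079, 9.6177, 5.7009)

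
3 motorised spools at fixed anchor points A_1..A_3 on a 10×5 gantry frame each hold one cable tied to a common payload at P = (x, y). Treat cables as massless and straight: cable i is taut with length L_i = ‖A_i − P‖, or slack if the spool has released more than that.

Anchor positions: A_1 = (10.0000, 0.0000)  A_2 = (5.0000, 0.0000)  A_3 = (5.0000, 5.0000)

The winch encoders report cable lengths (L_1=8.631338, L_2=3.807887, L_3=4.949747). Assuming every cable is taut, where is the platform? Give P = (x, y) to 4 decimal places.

(1.5000, 1.5000)

circle eqns → linear via eq_j − eq_1; set q_j = A_j·A_j − L_j²
q_1 = 100.0000+0.0000−74.5000 = 25.5000
10.0000·x + 0.0000·y = q_1−q_2 = 15.0000
10.0000·x − 10.0000·y = q_1−q_3 = 0.0000
solve first two rows → x=1.5000, y=1.5000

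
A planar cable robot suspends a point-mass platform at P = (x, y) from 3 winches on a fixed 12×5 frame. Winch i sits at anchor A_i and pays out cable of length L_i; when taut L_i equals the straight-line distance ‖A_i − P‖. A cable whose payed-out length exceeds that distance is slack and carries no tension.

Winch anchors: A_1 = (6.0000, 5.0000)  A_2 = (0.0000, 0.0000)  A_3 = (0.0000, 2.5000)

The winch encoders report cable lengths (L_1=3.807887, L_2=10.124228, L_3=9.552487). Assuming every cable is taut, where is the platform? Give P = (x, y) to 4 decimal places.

each cable: (A_i−P)·(A_i−P) = L_i²; let q_i = ‖A_i‖²−L_i²
q_1 = 36.0000+25.0000−14.5000 = 46.5000
row 1: 12.0000x + 10.0000y = 149.0000  (q_2=-102.5000)
row 2: 12.0000x + 5.0000y = 131.5000  (q_3=-85.0000)
Cramer on rows 1–2 → x = 9.5000, y = 3.5000

(9.5000, 3.5000)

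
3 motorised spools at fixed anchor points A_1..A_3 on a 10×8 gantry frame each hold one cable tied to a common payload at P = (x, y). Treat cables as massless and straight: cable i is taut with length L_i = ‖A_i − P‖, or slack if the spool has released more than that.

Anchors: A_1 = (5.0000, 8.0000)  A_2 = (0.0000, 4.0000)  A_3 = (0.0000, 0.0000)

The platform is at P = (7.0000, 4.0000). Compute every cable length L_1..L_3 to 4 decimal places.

(4.4721, 7.0000, 8.0623)

L_1 = √((5.0000−7.0000)² + (8.0000−4.0000)²) = 4.4721
L_2 = √((0.0000−7.0000)² + (4.0000−4.0000)²) = 7.0000
L_3 = √((0.0000−7.0000)² + (0.0000−4.0000)²) = 8.0623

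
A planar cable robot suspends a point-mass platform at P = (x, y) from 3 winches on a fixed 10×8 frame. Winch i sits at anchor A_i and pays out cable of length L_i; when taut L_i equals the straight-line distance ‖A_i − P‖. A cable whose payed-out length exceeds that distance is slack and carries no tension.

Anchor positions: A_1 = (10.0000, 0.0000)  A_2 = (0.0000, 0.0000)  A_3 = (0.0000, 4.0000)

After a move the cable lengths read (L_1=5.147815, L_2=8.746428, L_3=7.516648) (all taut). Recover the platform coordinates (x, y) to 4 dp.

(7.5000, 4.5000)

circle eqns → linear via eq_j − eq_1; set q_j = A_j·A_j − L_j²
q_1 = 100.0000+0.0000−26.5000 = 73.5000
20.0000·x + 0.0000·y = q_1−q_2 = 150.0000
20.0000·x − 8.0000·y = q_1−q_3 = 114.0000
solve first two rows → x=7.5000, y=4.5000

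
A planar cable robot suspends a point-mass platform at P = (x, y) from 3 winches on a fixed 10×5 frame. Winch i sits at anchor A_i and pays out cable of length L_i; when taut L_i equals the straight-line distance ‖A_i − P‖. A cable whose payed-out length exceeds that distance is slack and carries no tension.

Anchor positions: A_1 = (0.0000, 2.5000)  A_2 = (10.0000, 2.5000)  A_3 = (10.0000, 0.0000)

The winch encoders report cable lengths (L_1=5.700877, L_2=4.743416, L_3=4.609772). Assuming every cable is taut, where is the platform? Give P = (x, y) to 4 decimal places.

expand ‖A_i−P‖²=L_i² and subtract eq 1 (c_i ≔ ‖A_i‖²−L_i²)
c_1 = 0.0000+6.2500−32.5000 = -26.2500
eq1−eq2 → [-20.0000  0.0000]·P = -110.0000
eq1−eq3 → [-20.0000  5.0000]·P = -105.0000
2×2 solve → P = (5.5000, 1.0000)

(5.5000, 1.0000)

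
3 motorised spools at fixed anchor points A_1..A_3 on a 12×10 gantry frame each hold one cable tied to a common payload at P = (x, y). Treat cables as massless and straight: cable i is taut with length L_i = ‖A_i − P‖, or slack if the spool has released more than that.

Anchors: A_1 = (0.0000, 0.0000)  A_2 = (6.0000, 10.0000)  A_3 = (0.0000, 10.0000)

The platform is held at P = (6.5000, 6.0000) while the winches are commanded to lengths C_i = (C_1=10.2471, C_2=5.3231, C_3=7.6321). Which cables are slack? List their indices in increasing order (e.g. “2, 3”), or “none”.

1, 2

cable 1: L_1 = ‖A_1−P‖ = 8.8459;  C_1 = 10.2471 → slack
cable 2: L_2 = ‖A_2−P‖ = 4.0311;  C_2 = 5.3231 → slack
cable 3: L_3 = ‖A_3−P‖ = 7.6322;  C_3 = 7.6321 → taut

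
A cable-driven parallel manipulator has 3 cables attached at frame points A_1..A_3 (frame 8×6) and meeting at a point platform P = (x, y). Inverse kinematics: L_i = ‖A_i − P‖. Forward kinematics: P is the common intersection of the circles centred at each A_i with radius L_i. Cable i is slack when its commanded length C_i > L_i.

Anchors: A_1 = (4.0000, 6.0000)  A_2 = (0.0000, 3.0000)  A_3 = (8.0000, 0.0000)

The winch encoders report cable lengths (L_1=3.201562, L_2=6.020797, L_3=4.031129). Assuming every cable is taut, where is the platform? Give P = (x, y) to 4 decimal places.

(6.0000, 3.5000)

circle eqns → linear via eq_j − eq_1; set c_j = A_j·A_j − L_j²
c_1 = 16.0000+36.0000−10.2500 = 41.7500
8.0000·x + 6.0000·y = c_1−c_2 = 69.0000
-8.0000·x + 12.0000·y = c_1−c_3 = -6.0000
solve first two rows → x=6.0000, y=3.5000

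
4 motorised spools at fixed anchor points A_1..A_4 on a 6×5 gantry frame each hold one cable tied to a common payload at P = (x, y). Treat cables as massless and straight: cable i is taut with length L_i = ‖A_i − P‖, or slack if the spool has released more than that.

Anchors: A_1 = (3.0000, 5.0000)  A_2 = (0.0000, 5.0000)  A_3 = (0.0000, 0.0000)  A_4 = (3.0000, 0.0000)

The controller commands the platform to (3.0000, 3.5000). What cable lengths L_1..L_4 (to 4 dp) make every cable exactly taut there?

L_1 = √((3.0000−3.0000)² + (5.0000−3.5000)²) = 1.5000
L_2 = √((0.0000−3.0000)² + (5.0000−3.5000)²) = 3.3541
L_3 = √((0.0000−3.0000)² + (0.0000−3.5000)²) = 4.6098
L_4 = √((3.0000−3.0000)² + (0.0000−3.5000)²) = 3.5000

(1.5000, 3.3541, 4.6098, 3.5000)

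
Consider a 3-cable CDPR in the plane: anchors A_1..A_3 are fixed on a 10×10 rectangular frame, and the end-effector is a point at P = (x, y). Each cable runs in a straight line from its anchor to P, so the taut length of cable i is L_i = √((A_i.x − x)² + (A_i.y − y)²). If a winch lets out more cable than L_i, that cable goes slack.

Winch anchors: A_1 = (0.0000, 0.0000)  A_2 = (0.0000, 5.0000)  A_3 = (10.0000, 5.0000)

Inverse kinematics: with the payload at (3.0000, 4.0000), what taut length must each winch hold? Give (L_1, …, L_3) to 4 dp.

(5.0000, 3.1623, 7.0711)

cable 1: Δx=-3.0000, Δy=-4.0000; L_1 = √(Δx²+Δy²) = 5.0000
cable 2: Δx=-3.0000, Δy=1.0000; L_2 = √(Δx²+Δy²) = 3.1623
cable 3: Δx=7.0000, Δy=1.0000; L_3 = √(Δx²+Δy²) = 7.0711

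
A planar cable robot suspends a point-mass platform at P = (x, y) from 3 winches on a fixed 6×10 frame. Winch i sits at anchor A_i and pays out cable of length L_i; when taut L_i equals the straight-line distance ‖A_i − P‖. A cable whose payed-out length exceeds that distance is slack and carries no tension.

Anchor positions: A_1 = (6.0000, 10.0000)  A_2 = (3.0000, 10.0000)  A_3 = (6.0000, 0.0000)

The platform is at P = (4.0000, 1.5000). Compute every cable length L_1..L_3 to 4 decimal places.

cable 1: Δx=2.0000, Δy=8.5000; L_1 = √(Δx²+Δy²) = 8.7321
cable 2: Δx=-1.0000, Δy=8.5000; L_2 = √(Δx²+Δy²) = 8.5586
cable 3: Δx=2.0000, Δy=-1.5000; L_3 = √(Δx²+Δy²) = 2.5000

(8.7321, 8.5586, 2.5000)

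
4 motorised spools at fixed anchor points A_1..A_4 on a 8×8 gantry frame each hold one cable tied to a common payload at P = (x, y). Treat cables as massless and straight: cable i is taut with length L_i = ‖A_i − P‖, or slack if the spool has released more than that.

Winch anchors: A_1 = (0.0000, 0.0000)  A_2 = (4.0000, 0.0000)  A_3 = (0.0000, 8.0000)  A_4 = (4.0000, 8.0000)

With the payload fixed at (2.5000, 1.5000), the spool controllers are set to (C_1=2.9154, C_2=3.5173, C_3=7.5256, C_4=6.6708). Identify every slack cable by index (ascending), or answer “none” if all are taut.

cable 1: L_1 = ‖A_1−P‖ = 2.9155;  C_1 = 2.9154 → taut
cable 2: L_2 = ‖A_2−P‖ = 2.1213;  C_2 = 3.5173 → slack
cable 3: L_3 = ‖A_3−P‖ = 6.9642;  C_3 = 7.5256 → slack
cable 4: L_4 = ‖A_4−P‖ = 6.6708;  C_4 = 6.6708 → taut

2, 3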